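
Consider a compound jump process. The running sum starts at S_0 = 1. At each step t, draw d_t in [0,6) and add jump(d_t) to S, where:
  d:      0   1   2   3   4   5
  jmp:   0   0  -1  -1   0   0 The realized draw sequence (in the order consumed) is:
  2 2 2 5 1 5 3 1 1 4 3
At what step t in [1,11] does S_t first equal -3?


t=0: S=1, d=2, jump=-1, S_1=0
t=1: S=0, d=2, jump=-1, S_2=-1
t=2: S=-1, d=2, jump=-1, S_3=-2
t=3: S=-2, d=5, jump=0, S_4=-2
t=4: S=-2, d=1, jump=0, S_5=-2
t=5: S=-2, d=5, jump=0, S_6=-2
t=6: S=-2, d=3, jump=-1, S_7=-3
t=7: S=-3, d=1, jump=0, S_8=-3
t=8: S=-3, d=1, jump=0, S_9=-3
t=9: S=-3, d=4, jump=0, S_10=-3
t=10: S=-3, d=3, jump=-1, S_11=-4

7


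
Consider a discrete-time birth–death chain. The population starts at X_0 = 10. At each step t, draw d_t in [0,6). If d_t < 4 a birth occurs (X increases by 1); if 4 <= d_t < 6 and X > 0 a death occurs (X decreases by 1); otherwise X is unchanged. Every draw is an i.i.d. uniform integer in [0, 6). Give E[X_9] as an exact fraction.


X can drop by at most 1 per step and X_0 = 10 > T = 9, so X_t >= 10 − t >= 1 > 0 for every t <= 9: the floor at 0 (the 'and X > 0' condition) never binds. Hence X_9 = X_0 + Σ_{t<9} Y_t with i.i.d. increments Y_t = y(d_t) ∈ {+1, −1, 0}.
Outcome values over d=0..5: [1, 1, 1, 1, -1, -1]
Σy = 2, Σy² = 6, M = 6
μ = 2/6 = 1/3,  σ² = 6/6 − (1/3)² = 8/9
E[X_9] = 10 + 9·(1/3) = 13

13


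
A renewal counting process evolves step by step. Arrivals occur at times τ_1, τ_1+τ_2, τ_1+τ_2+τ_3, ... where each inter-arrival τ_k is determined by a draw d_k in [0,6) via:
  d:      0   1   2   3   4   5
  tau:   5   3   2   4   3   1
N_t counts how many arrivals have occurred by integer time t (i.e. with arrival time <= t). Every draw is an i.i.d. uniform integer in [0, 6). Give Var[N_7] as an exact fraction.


Inter-arrival values over d=0..5: [5, 3, 2, 4, 3, 1]
Each d has probability 1/6, so the pmf of τ is: f(1) = 1/6, f(2) = 1/6, f(3) = 1/3, f(4) = 1/6, f(5) = 1/6
Let p_n(j) = P(N_n = j), with p_0 = [1]. Condition on τ_1: p_n(0) = P(τ > n), and for j >= 1, p_n(j) = Σ_{k<=n} f(k)·p_{n−k}(j−1)
p_1 = [5/6, 1/6]  (j = 0..1)
p_2 = [2/3, 11/36, 1/36]  (j = 0..2)
p_3 = [1/3, 7/12, 17/216, 1/216]  (j = 0..3)
p_4 = [1/6, 11/18, 11/54, 23/1296, 1/1296]  (j = 0..4)
p_5 = [0, 11/18, 71/216, 73/1296, 29/7776, 1/7776]  (j = 0..5)
p_6 = [0, 7/18, 103/216, 155/1296, 1/72, 35/46656, 1/46656]  (j = 0..6)
p_7 = [0, 2/9, 14/27, 95/432, 35/972, 149/46656, 41/279936, 1/279936]  (j = 0..7)
E[N_7] = Σ j·p_7(j) = 582235/279936;  E[N_7²] = Σ j²·p_7(j) = 1382011/279936
Var[N_7] = 1382011/279936 − (582235/279936)² = 47877036071/78364164096

47877036071/78364164096


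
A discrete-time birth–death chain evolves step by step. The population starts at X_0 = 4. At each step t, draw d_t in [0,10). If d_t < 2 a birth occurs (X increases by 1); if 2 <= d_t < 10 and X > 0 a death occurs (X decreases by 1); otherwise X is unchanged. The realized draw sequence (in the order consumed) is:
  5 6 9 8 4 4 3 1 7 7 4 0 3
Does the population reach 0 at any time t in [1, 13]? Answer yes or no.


yes

t=0: X=4, d=5 → death, X_1=3
t=1: X=3, d=6 → death, X_2=2
t=2: X=2, d=9 → death, X_3=1
t=3: X=1, d=8 → death, X_4=0
t=4: X=0, d=4 → hold, X_5=0
t=5: X=0, d=4 → hold, X_6=0
t=6: X=0, d=3 → hold, X_7=0
t=7: X=0, d=1 → birth, X_8=1
t=8: X=1, d=7 → death, X_9=0
t=9: X=0, d=7 → hold, X_10=0
t=10: X=0, d=4 → hold, X_11=0
t=11: X=0, d=0 → birth, X_12=1
t=12: X=1, d=3 → death, X_13=0


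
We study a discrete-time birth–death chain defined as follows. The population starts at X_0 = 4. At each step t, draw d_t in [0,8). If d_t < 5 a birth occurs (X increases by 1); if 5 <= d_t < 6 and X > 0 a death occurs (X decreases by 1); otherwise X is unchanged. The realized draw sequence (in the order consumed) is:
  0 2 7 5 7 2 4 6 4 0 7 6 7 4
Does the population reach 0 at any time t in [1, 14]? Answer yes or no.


t=0: X=4, d=0 → birth, X_1=5
t=1: X=5, d=2 → birth, X_2=6
t=2: X=6, d=7 → hold, X_3=6
t=3: X=6, d=5 → death, X_4=5
t=4: X=5, d=7 → hold, X_5=5
t=5: X=5, d=2 → birth, X_6=6
t=6: X=6, d=4 → birth, X_7=7
t=7: X=7, d=6 → hold, X_8=7
t=8: X=7, d=4 → birth, X_9=8
t=9: X=8, d=0 → birth, X_10=9
t=10: X=9, d=7 → hold, X_11=9
t=11: X=9, d=6 → hold, X_12=9
t=12: X=9, d=7 → hold, X_13=9
t=13: X=9, d=4 → birth, X_14=10

no


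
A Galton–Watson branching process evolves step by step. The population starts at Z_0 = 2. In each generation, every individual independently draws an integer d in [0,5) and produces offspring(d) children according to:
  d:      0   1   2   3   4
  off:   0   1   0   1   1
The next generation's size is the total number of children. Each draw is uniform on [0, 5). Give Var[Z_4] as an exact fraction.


Outcome values over d=0..4: [0, 1, 0, 1, 1]
Σy = 3, Σy² = 3, M = 5
μ = 3/5 = 3/5,  σ² = 3/5 − (3/5)² = 6/25
V_0 = 0, E_0 = 2
V_1 = 6/25·E_0 + (3/5)²·V_0 = 12/25;  E_1 = 6/5
V_2 = 6/25·E_1 + (3/5)²·V_1 = 288/625;  E_2 = 18/25
V_3 = 6/25·E_2 + (3/5)²·V_2 = 5292/15625;  E_3 = 54/125
V_4 = 6/25·E_3 + (3/5)²·V_3 = 88128/390625;  E_4 = 162/625

88128/390625


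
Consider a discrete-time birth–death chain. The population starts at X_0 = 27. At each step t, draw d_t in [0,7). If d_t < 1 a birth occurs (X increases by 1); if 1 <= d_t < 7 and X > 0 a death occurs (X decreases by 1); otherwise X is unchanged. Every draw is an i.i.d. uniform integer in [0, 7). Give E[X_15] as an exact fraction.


X can drop by at most 1 per step and X_0 = 27 > T = 15, so X_t >= 27 − t >= 12 > 0 for every t <= 15: the floor at 0 (the 'and X > 0' condition) never binds. Hence X_15 = X_0 + Σ_{t<15} Y_t with i.i.d. increments Y_t = y(d_t) ∈ {+1, −1, 0}.
Outcome values over d=0..6: [1, -1, -1, -1, -1, -1, -1]
Σy = -5, Σy² = 7, M = 7
μ = -5/7 = -5/7,  σ² = 7/7 − (-5/7)² = 24/49
E[X_15] = 27 + 15·(-5/7) = 114/7

114/7


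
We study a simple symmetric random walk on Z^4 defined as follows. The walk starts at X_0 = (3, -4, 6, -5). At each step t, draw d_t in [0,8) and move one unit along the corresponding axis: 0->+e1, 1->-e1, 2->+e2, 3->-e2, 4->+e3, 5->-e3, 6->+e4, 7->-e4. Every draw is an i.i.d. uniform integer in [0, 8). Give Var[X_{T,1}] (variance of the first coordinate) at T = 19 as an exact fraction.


Outcome values over d=0..7: [1, -1, 0, 0, 0, 0, 0, 0]
Σy = 0, Σy² = 2, M = 8
μ = 0/8 = 0,  σ² = 2/8 − (0)² = 1/4
Independent increments: Var[X_19] = 19·σ² = 19·(1/4) = 19/4

19/4


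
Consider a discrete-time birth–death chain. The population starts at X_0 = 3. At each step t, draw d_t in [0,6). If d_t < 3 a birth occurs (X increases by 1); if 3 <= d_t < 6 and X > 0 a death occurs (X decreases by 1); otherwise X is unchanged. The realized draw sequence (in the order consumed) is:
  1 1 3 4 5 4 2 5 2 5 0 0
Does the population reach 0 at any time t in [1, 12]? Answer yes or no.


t=0: X=3, d=1 → birth, X_1=4
t=1: X=4, d=1 → birth, X_2=5
t=2: X=5, d=3 → death, X_3=4
t=3: X=4, d=4 → death, X_4=3
t=4: X=3, d=5 → death, X_5=2
t=5: X=2, d=4 → death, X_6=1
t=6: X=1, d=2 → birth, X_7=2
t=7: X=2, d=5 → death, X_8=1
t=8: X=1, d=2 → birth, X_9=2
t=9: X=2, d=5 → death, X_10=1
t=10: X=1, d=0 → birth, X_11=2
t=11: X=2, d=0 → birth, X_12=3

no


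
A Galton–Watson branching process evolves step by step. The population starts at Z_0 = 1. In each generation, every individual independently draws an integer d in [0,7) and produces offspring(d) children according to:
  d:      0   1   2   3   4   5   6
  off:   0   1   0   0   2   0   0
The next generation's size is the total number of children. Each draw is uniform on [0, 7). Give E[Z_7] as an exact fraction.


Outcome values over d=0..6: [0, 1, 0, 0, 2, 0, 0]
Σy = 3, Σy² = 5, M = 7
μ = 3/7 = 3/7,  σ² = 5/7 − (3/7)² = 26/49
E[Z_0] = 1
E[Z_1] = 3/7·E[Z_0] = 3/7
E[Z_2] = 3/7·E[Z_1] = 9/49
E[Z_3] = 3/7·E[Z_2] = 27/343
E[Z_4] = 3/7·E[Z_3] = 81/2401
E[Z_5] = 3/7·E[Z_4] = 243/16807
E[Z_6] = 3/7·E[Z_5] = 729/117649
E[Z_7] = 3/7·E[Z_6] = 2187/823543

2187/823543


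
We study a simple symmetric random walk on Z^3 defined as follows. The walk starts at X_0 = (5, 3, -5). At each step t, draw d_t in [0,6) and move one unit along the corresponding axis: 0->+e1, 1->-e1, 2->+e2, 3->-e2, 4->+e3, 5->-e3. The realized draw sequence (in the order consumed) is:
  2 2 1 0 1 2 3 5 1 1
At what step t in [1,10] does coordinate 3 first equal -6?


8

t=0: X=(5, 3, -5), d=2 → +e2, X_1=(5, 4, -5)
t=1: X=(5, 4, -5), d=2 → +e2, X_2=(5, 5, -5)
t=2: X=(5, 5, -5), d=1 → -e1, X_3=(4, 5, -5)
t=3: X=(4, 5, -5), d=0 → +e1, X_4=(5, 5, -5)
t=4: X=(5, 5, -5), d=1 → -e1, X_5=(4, 5, -5)
t=5: X=(4, 5, -5), d=2 → +e2, X_6=(4, 6, -5)
t=6: X=(4, 6, -5), d=3 → -e2, X_7=(4, 5, -5)
t=7: X=(4, 5, -5), d=5 → -e3, X_8=(4, 5, -6)
t=8: X=(4, 5, -6), d=1 → -e1, X_9=(3, 5, -6)
t=9: X=(3, 5, -6), d=1 → -e1, X_10=(2, 5, -6)


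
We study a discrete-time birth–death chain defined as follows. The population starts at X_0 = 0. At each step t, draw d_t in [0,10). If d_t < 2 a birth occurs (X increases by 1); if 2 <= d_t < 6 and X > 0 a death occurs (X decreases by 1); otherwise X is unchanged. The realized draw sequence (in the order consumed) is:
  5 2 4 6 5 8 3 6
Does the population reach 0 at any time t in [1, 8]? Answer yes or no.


t=0: X=0, d=5 → hold, X_1=0
t=1: X=0, d=2 → hold, X_2=0
t=2: X=0, d=4 → hold, X_3=0
t=3: X=0, d=6 → hold, X_4=0
t=4: X=0, d=5 → hold, X_5=0
t=5: X=0, d=8 → hold, X_6=0
t=6: X=0, d=3 → hold, X_7=0
t=7: X=0, d=6 → hold, X_8=0

yes


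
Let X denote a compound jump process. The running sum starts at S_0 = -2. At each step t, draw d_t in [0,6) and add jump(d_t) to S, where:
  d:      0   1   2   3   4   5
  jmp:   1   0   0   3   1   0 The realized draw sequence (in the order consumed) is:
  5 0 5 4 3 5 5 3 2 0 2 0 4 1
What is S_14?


t=0: S=-2, d=5, jump=0, S_1=-2
t=1: S=-2, d=0, jump=1, S_2=-1
t=2: S=-1, d=5, jump=0, S_3=-1
t=3: S=-1, d=4, jump=1, S_4=0
t=4: S=0, d=3, jump=3, S_5=3
t=5: S=3, d=5, jump=0, S_6=3
t=6: S=3, d=5, jump=0, S_7=3
t=7: S=3, d=3, jump=3, S_8=6
t=8: S=6, d=2, jump=0, S_9=6
t=9: S=6, d=0, jump=1, S_10=7
t=10: S=7, d=2, jump=0, S_11=7
t=11: S=7, d=0, jump=1, S_12=8
t=12: S=8, d=4, jump=1, S_13=9
t=13: S=9, d=1, jump=0, S_14=9

9


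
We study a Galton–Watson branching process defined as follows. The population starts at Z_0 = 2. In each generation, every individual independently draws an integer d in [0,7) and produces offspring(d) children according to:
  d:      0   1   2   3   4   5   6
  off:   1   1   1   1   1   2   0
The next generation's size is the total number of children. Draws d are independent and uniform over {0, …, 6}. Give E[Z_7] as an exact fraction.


Outcome values over d=0..6: [1, 1, 1, 1, 1, 2, 0]
Σy = 7, Σy² = 9, M = 7
μ = 7/7 = 1,  σ² = 9/7 − (1)² = 2/7
E[Z_0] = 2
E[Z_1] = 1·E[Z_0] = 2
E[Z_2] = 1·E[Z_1] = 2
E[Z_3] = 1·E[Z_2] = 2
E[Z_4] = 1·E[Z_3] = 2
E[Z_5] = 1·E[Z_4] = 2
E[Z_6] = 1·E[Z_5] = 2
E[Z_7] = 1·E[Z_6] = 2

2


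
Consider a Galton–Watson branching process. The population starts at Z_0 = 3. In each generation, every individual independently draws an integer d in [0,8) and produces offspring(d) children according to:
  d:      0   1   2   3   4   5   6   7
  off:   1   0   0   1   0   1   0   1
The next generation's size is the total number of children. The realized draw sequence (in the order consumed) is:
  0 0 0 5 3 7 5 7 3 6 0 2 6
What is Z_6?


gen 0: Z_0=3, draws=[0, 0, 0], offspring=[1, 1, 1], Z_1=3
gen 1: Z_1=3, draws=[5, 3, 7], offspring=[1, 1, 1], Z_2=3
gen 2: Z_2=3, draws=[5, 7, 3], offspring=[1, 1, 1], Z_3=3
gen 3: Z_3=3, draws=[6, 0, 2], offspring=[0, 1, 0], Z_4=1
gen 4: Z_4=1, draws=[6], offspring=[0], Z_5=0
gen 5: Z_5=0, draws=[], offspring=[], Z_6=0

0


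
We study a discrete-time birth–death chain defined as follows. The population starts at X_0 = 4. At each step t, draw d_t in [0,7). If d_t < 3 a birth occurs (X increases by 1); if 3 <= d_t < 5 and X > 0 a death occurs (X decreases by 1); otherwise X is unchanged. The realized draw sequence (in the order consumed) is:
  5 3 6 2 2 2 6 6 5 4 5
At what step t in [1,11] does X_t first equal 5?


t=0: X=4, d=5 → hold, X_1=4
t=1: X=4, d=3 → death, X_2=3
t=2: X=3, d=6 → hold, X_3=3
t=3: X=3, d=2 → birth, X_4=4
t=4: X=4, d=2 → birth, X_5=5
t=5: X=5, d=2 → birth, X_6=6
t=6: X=6, d=6 → hold, X_7=6
t=7: X=6, d=6 → hold, X_8=6
t=8: X=6, d=5 → hold, X_9=6
t=9: X=6, d=4 → death, X_10=5
t=10: X=5, d=5 → hold, X_11=5

5


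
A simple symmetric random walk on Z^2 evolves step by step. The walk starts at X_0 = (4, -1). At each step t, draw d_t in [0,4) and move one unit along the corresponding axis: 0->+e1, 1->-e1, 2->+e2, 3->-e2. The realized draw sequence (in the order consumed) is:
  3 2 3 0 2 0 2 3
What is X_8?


(6, -1)

t=0: X=(4, -1), d=3 → -e2, X_1=(4, -2)
t=1: X=(4, -2), d=2 → +e2, X_2=(4, -1)
t=2: X=(4, -1), d=3 → -e2, X_3=(4, -2)
t=3: X=(4, -2), d=0 → +e1, X_4=(5, -2)
t=4: X=(5, -2), d=2 → +e2, X_5=(5, -1)
t=5: X=(5, -1), d=0 → +e1, X_6=(6, -1)
t=6: X=(6, -1), d=2 → +e2, X_7=(6, 0)
t=7: X=(6, 0), d=3 → -e2, X_8=(6, -1)


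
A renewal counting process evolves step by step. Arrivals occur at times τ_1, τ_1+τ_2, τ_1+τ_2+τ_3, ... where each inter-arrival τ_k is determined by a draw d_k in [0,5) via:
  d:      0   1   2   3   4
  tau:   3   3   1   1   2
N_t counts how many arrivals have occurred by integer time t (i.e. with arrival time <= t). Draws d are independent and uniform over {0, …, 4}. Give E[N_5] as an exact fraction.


7272/3125

Inter-arrival values over d=0..4: [3, 3, 1, 1, 2]
Each d has probability 1/5, so the pmf of τ is: f(1) = 2/5, f(2) = 1/5, f(3) = 2/5
Renewal equation for m(n) = E[N_n]: condition on τ_1 = k (if k <= n, one arrival plus a fresh copy on the remaining n−k steps): m(n) = F(n) + Σ_{k<=n} f(k)·m(n−k), where F(n) = P(τ <= n) and m(0) = 0
m(1) = F(1) = 2/5
m(2) = F(2) + f(1)·m(1) = 3/5 + 2/5·2/5 = 19/25
m(3) = F(3) + f(1)·m(2) + f(2)·m(1) = 1 + 2/5·19/25 + 1/5·2/5 = 173/125
m(4) = F(4) + f(1)·m(3) + f(2)·m(2) + f(3)·m(1) = 1 + 2/5·173/125 + 1/5·19/25 + 2/5·2/5 = 1166/625
m(5) = F(5) + f(1)·m(4) + f(2)·m(3) + f(3)·m(2) = 1 + 2/5·1166/625 + 1/5·173/125 + 2/5·19/25 = 7272/3125
E[N_5] = m(5) = 7272/3125


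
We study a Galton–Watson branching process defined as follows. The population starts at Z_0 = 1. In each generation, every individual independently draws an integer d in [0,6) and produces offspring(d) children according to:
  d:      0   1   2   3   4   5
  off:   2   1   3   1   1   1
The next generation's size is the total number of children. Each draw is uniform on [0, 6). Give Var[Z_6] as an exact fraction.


377055/4096

Outcome values over d=0..5: [2, 1, 3, 1, 1, 1]
Σy = 9, Σy² = 17, M = 6
μ = 9/6 = 3/2,  σ² = 17/6 − (3/2)² = 7/12
V_0 = 0, E_0 = 1
V_1 = 7/12·E_0 + (3/2)²·V_0 = 7/12;  E_1 = 3/2
V_2 = 7/12·E_1 + (3/2)²·V_1 = 35/16;  E_2 = 9/4
V_3 = 7/12·E_2 + (3/2)²·V_2 = 399/64;  E_3 = 27/8
V_4 = 7/12·E_3 + (3/2)²·V_3 = 4095/256;  E_4 = 81/16
V_5 = 7/12·E_4 + (3/2)²·V_4 = 39879/1024;  E_5 = 243/32
V_6 = 7/12·E_5 + (3/2)²·V_5 = 377055/4096;  E_6 = 729/64


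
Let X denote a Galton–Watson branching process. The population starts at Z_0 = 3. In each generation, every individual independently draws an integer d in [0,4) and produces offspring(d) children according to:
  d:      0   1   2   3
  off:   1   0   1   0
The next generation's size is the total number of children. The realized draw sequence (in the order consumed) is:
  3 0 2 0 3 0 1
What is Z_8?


gen 0: Z_0=3, draws=[3, 0, 2], offspring=[0, 1, 1], Z_1=2
gen 1: Z_1=2, draws=[0, 3], offspring=[1, 0], Z_2=1
gen 2: Z_2=1, draws=[0], offspring=[1], Z_3=1
gen 3: Z_3=1, draws=[1], offspring=[0], Z_4=0
gen 4: Z_4=0, draws=[], offspring=[], Z_5=0
gen 5: Z_5=0, draws=[], offspring=[], Z_6=0
gen 6: Z_6=0, draws=[], offspring=[], Z_7=0
gen 7: Z_7=0, draws=[], offspring=[], Z_8=0

0


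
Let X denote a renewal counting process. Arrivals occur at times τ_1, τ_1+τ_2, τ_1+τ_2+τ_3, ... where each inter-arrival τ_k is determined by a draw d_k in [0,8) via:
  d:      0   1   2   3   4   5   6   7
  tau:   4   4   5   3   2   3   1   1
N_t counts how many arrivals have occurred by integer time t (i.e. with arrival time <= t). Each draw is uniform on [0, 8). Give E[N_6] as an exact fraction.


Inter-arrival values over d=0..7: [4, 4, 5, 3, 2, 3, 1, 1]
Each d has probability 1/8, so the pmf of τ is: f(1) = 1/4, f(2) = 1/8, f(3) = 1/4, f(4) = 1/4, f(5) = 1/8
Renewal equation for m(n) = E[N_n]: condition on τ_1 = k (if k <= n, one arrival plus a fresh copy on the remaining n−k steps): m(n) = F(n) + Σ_{k<=n} f(k)·m(n−k), where F(n) = P(τ <= n) and m(0) = 0
m(1) = F(1) = 1/4
m(2) = F(2) + f(1)·m(1) = 3/8 + 1/4·1/4 = 7/16
m(3) = F(3) + f(1)·m(2) + f(2)·m(1) = 5/8 + 1/4·7/16 + 1/8·1/4 = 49/64
m(4) = F(4) + f(1)·m(3) + f(2)·m(2) + f(3)·m(1) = 7/8 + 1/4·49/64 + 1/8·7/16 + 1/4·1/4 = 303/256
m(5) = F(5) + f(1)·m(4) + f(2)·m(3) + f(3)·m(2) + f(4)·m(1) = 1 + 1/4·303/256 + 1/8·49/64 + 1/4·7/16 + 1/4·1/4 = 1601/1024
m(6) = F(6) + f(1)·m(5) + f(2)·m(4) + f(3)·m(3) + f(4)·m(2) + f(5)·m(1) = 1 + 1/4·1601/1024 + 1/8·303/256 + 1/4·49/64 + 1/4·7/16 + 1/8·1/4 = 7663/4096
E[N_6] = m(6) = 7663/4096

7663/4096


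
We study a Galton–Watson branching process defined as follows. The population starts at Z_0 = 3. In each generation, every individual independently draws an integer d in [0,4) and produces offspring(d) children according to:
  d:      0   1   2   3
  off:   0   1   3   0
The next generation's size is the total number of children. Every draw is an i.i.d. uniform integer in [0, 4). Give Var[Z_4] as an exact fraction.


18

Outcome values over d=0..3: [0, 1, 3, 0]
Σy = 4, Σy² = 10, M = 4
μ = 4/4 = 1,  σ² = 10/4 − (1)² = 3/2
V_0 = 0, E_0 = 3
V_1 = 3/2·E_0 + (1)²·V_0 = 9/2;  E_1 = 3
V_2 = 3/2·E_1 + (1)²·V_1 = 9;  E_2 = 3
V_3 = 3/2·E_2 + (1)²·V_2 = 27/2;  E_3 = 3
V_4 = 3/2·E_3 + (1)²·V_3 = 18;  E_4 = 3


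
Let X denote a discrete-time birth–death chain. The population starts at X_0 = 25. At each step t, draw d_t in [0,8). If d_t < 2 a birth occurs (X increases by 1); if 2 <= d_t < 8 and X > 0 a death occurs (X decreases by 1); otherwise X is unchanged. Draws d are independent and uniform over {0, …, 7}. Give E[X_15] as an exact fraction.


35/2

X can drop by at most 1 per step and X_0 = 25 > T = 15, so X_t >= 25 − t >= 10 > 0 for every t <= 15: the floor at 0 (the 'and X > 0' condition) never binds. Hence X_15 = X_0 + Σ_{t<15} Y_t with i.i.d. increments Y_t = y(d_t) ∈ {+1, −1, 0}.
Outcome values over d=0..7: [1, 1, -1, -1, -1, -1, -1, -1]
Σy = -4, Σy² = 8, M = 8
μ = -4/8 = -1/2,  σ² = 8/8 − (-1/2)² = 3/4
E[X_15] = 25 + 15·(-1/2) = 35/2


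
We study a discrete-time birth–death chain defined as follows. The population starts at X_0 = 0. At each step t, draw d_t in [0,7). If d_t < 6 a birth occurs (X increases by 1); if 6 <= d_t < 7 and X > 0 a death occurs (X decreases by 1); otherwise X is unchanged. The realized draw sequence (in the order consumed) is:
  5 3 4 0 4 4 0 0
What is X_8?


t=0: X=0, d=5 → birth, X_1=1
t=1: X=1, d=3 → birth, X_2=2
t=2: X=2, d=4 → birth, X_3=3
t=3: X=3, d=0 → birth, X_4=4
t=4: X=4, d=4 → birth, X_5=5
t=5: X=5, d=4 → birth, X_6=6
t=6: X=6, d=0 → birth, X_7=7
t=7: X=7, d=0 → birth, X_8=8

8


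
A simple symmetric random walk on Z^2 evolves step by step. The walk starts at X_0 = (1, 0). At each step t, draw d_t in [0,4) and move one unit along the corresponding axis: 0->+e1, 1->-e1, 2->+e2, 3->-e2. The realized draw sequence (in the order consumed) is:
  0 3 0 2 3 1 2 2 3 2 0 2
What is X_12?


t=0: X=(1, 0), d=0 → +e1, X_1=(2, 0)
t=1: X=(2, 0), d=3 → -e2, X_2=(2, -1)
t=2: X=(2, -1), d=0 → +e1, X_3=(3, -1)
t=3: X=(3, -1), d=2 → +e2, X_4=(3, 0)
t=4: X=(3, 0), d=3 → -e2, X_5=(3, -1)
t=5: X=(3, -1), d=1 → -e1, X_6=(2, -1)
t=6: X=(2, -1), d=2 → +e2, X_7=(2, 0)
t=7: X=(2, 0), d=2 → +e2, X_8=(2, 1)
t=8: X=(2, 1), d=3 → -e2, X_9=(2, 0)
t=9: X=(2, 0), d=2 → +e2, X_10=(2, 1)
t=10: X=(2, 1), d=0 → +e1, X_11=(3, 1)
t=11: X=(3, 1), d=2 → +e2, X_12=(3, 2)

(3, 2)


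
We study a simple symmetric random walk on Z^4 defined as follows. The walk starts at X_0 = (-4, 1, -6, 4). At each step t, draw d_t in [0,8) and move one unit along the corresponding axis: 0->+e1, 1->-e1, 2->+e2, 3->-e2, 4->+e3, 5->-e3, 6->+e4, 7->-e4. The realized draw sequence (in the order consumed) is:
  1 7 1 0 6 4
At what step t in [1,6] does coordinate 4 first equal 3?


2

t=0: X=(-4, 1, -6, 4), d=1 → -e1, X_1=(-5, 1, -6, 4)
t=1: X=(-5, 1, -6, 4), d=7 → -e4, X_2=(-5, 1, -6, 3)
t=2: X=(-5, 1, -6, 3), d=1 → -e1, X_3=(-6, 1, -6, 3)
t=3: X=(-6, 1, -6, 3), d=0 → +e1, X_4=(-5, 1, -6, 3)
t=4: X=(-5, 1, -6, 3), d=6 → +e4, X_5=(-5, 1, -6, 4)
t=5: X=(-5, 1, -6, 4), d=4 → +e3, X_6=(-5, 1, -5, 4)


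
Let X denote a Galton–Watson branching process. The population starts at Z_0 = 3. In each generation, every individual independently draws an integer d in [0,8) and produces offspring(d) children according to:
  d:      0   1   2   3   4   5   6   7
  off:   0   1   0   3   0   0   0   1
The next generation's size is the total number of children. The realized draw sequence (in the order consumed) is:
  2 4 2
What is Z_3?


0

gen 0: Z_0=3, draws=[2, 4, 2], offspring=[0, 0, 0], Z_1=0
gen 1: Z_1=0, draws=[], offspring=[], Z_2=0
gen 2: Z_2=0, draws=[], offspring=[], Z_3=0


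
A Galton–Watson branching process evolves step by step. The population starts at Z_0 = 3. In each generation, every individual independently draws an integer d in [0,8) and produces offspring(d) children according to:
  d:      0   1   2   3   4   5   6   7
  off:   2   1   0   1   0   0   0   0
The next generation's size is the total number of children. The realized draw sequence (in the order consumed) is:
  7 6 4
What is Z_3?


gen 0: Z_0=3, draws=[7, 6, 4], offspring=[0, 0, 0], Z_1=0
gen 1: Z_1=0, draws=[], offspring=[], Z_2=0
gen 2: Z_2=0, draws=[], offspring=[], Z_3=0

0


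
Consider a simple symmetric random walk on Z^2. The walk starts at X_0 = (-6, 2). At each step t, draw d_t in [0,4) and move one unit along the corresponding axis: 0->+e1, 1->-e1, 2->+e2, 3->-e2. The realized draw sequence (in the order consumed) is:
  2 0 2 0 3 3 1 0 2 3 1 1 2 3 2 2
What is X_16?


(-6, 4)

t=0: X=(-6, 2), d=2 → +e2, X_1=(-6, 3)
t=1: X=(-6, 3), d=0 → +e1, X_2=(-5, 3)
t=2: X=(-5, 3), d=2 → +e2, X_3=(-5, 4)
t=3: X=(-5, 4), d=0 → +e1, X_4=(-4, 4)
t=4: X=(-4, 4), d=3 → -e2, X_5=(-4, 3)
t=5: X=(-4, 3), d=3 → -e2, X_6=(-4, 2)
t=6: X=(-4, 2), d=1 → -e1, X_7=(-5, 2)
t=7: X=(-5, 2), d=0 → +e1, X_8=(-4, 2)
t=8: X=(-4, 2), d=2 → +e2, X_9=(-4, 3)
t=9: X=(-4, 3), d=3 → -e2, X_10=(-4, 2)
t=10: X=(-4, 2), d=1 → -e1, X_11=(-5, 2)
t=11: X=(-5, 2), d=1 → -e1, X_12=(-6, 2)
t=12: X=(-6, 2), d=2 → +e2, X_13=(-6, 3)
t=13: X=(-6, 3), d=3 → -e2, X_14=(-6, 2)
t=14: X=(-6, 2), d=2 → +e2, X_15=(-6, 3)
t=15: X=(-6, 3), d=2 → +e2, X_16=(-6, 4)


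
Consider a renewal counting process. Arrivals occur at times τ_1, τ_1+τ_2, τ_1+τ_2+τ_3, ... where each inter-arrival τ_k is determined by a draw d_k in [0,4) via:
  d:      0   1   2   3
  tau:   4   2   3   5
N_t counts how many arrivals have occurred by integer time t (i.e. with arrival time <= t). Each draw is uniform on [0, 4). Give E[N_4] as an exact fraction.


13/16

Inter-arrival values over d=0..3: [4, 2, 3, 5]
Each d has probability 1/4, so the pmf of τ is: f(2) = 1/4, f(3) = 1/4, f(4) = 1/4, f(5) = 1/4
Renewal equation for m(n) = E[N_n]: condition on τ_1 = k (if k <= n, one arrival plus a fresh copy on the remaining n−k steps): m(n) = F(n) + Σ_{k<=n} f(k)·m(n−k), where F(n) = P(τ <= n) and m(0) = 0
m(1) = F(1) = 0
m(2) = F(2) = 1/4
m(3) = F(3) = 1/2
m(4) = F(4) + f(2)·m(2) = 3/4 + 1/4·1/4 = 13/16
E[N_4] = m(4) = 13/16


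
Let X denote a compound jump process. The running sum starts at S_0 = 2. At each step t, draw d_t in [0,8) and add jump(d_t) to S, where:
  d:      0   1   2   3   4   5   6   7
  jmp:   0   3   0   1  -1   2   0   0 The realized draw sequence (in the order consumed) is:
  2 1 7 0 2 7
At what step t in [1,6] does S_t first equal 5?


t=0: S=2, d=2, jump=0, S_1=2
t=1: S=2, d=1, jump=3, S_2=5
t=2: S=5, d=7, jump=0, S_3=5
t=3: S=5, d=0, jump=0, S_4=5
t=4: S=5, d=2, jump=0, S_5=5
t=5: S=5, d=7, jump=0, S_6=5

2


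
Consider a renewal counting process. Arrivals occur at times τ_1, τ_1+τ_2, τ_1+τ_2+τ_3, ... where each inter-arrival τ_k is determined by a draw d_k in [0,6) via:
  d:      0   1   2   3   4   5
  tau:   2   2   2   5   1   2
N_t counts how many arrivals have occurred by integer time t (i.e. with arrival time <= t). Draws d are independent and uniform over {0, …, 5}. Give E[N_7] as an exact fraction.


Inter-arrival values over d=0..5: [2, 2, 2, 5, 1, 2]
Each d has probability 1/6, so the pmf of τ is: f(1) = 1/6, f(2) = 2/3, f(5) = 1/6
Renewal equation for m(n) = E[N_n]: condition on τ_1 = k (if k <= n, one arrival plus a fresh copy on the remaining n−k steps): m(n) = F(n) + Σ_{k<=n} f(k)·m(n−k), where F(n) = P(τ <= n) and m(0) = 0
m(1) = F(1) = 1/6
m(2) = F(2) + f(1)·m(1) = 5/6 + 1/6·1/6 = 31/36
m(3) = F(3) + f(1)·m(2) + f(2)·m(1) = 5/6 + 1/6·31/36 + 2/3·1/6 = 235/216
m(4) = F(4) + f(1)·m(3) + f(2)·m(2) = 5/6 + 1/6·235/216 + 2/3·31/36 = 2059/1296
m(5) = F(5) + f(1)·m(4) + f(2)·m(3) = 1 + 1/6·2059/1296 + 2/3·235/216 = 15475/7776
m(6) = F(6) + f(1)·m(5) + f(2)·m(4) + f(5)·m(1) = 1 + 1/6·15475/7776 + 2/3·2059/1296 + 1/6·1/6 = 112843/46656
m(7) = F(7) + f(1)·m(6) + f(2)·m(5) + f(5)·m(2) = 1 + 1/6·112843/46656 + 2/3·15475/7776 + 1/6·31/36 = 804355/279936
E[N_7] = m(7) = 804355/279936

804355/279936


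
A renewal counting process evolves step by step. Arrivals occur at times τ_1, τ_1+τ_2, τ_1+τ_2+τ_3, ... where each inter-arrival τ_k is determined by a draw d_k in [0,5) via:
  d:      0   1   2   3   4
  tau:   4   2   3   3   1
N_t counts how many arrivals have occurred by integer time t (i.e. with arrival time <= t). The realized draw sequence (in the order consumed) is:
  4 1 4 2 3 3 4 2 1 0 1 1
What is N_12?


draw d_1=4: τ_1=1, arrival time A_1=1
draw d_2=1: τ_2=2, arrival time A_2=3
draw d_3=4: τ_3=1, arrival time A_3=4
draw d_4=2: τ_4=3, arrival time A_4=7
draw d_5=3: τ_5=3, arrival time A_5=10
draw d_6=3: τ_6=3, arrival time A_6=13
draw d_7=4: τ_7=1, arrival time A_7=14
draw d_8=2: τ_8=3, arrival time A_8=17
draw d_9=1: τ_9=2, arrival time A_9=19
draw d_10=0: τ_10=4, arrival time A_10=23
draw d_11=1: τ_11=2, arrival time A_11=25
draw d_12=1: τ_12=2, arrival time A_12=27
N_t over t=0..12: 0:0 1:1 2:1 3:2 4:3 5:3 6:3 7:4 8:4 9:4 10:5 11:5 12:5

5


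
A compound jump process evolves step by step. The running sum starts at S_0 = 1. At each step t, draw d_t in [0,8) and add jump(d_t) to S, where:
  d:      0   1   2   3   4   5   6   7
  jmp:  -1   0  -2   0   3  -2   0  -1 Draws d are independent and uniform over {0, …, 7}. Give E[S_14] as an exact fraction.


-17/4

Outcome values over d=0..7: [-1, 0, -2, 0, 3, -2, 0, -1]
Σy = -3, Σy² = 19, M = 8
μ = -3/8 = -3/8,  σ² = 19/8 − (-3/8)² = 143/64
E[S_14] = 1 + 14·(-3/8) = -17/4


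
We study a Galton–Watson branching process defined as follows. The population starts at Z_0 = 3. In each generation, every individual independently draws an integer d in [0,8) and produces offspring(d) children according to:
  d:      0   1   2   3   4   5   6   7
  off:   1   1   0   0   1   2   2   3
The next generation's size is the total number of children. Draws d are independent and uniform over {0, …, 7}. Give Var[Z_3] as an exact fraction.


Outcome values over d=0..7: [1, 1, 0, 0, 1, 2, 2, 3]
Σy = 10, Σy² = 20, M = 8
μ = 10/8 = 5/4,  σ² = 20/8 − (5/4)² = 15/16
V_0 = 0, E_0 = 3
V_1 = 15/16·E_0 + (5/4)²·V_0 = 45/16;  E_1 = 15/4
V_2 = 15/16·E_1 + (5/4)²·V_1 = 2025/256;  E_2 = 75/16
V_3 = 15/16·E_2 + (5/4)²·V_2 = 68625/4096;  E_3 = 375/64

68625/4096


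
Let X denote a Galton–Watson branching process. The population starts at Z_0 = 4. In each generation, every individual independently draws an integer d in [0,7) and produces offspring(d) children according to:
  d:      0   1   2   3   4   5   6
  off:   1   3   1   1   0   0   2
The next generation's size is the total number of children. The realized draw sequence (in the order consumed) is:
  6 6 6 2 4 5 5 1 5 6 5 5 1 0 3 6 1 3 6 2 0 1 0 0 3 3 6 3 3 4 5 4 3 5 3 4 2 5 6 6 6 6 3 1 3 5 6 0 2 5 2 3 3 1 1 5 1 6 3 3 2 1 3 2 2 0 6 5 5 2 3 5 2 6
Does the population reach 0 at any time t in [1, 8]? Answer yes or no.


no

gen 0: Z_0=4, draws=[6, 6, 6, 2], offspring=[2, 2, 2, 1], Z_1=7
gen 1: Z_1=7, draws=[4, 5, 5, 1, 5, 6, 5], offspring=[0, 0, 0, 3, 0, 2, 0], Z_2=5
gen 2: Z_2=5, draws=[5, 1, 0, 3, 6], offspring=[0, 3, 1, 1, 2], Z_3=7
gen 3: Z_3=7, draws=[1, 3, 6, 2, 0, 1, 0], offspring=[3, 1, 2, 1, 1, 3, 1], Z_4=12
gen 4: Z_4=12, draws=[0, 3, 3, 6, 3, 3, 4, 5, 4, 3, 5, 3], offspring=[1, 1, 1, 2, 1, 1, 0, 0, 0, 1, 0, 1], Z_5=9
gen 5: Z_5=9, draws=[4, 2, 5, 6, 6, 6, 6, 3, 1], offspring=[0, 1, 0, 2, 2, 2, 2, 1, 3], Z_6=13
gen 6: Z_6=13, draws=[3, 5, 6, 0, 2, 5, 2, 3, 3, 1, 1, 5, 1], offspring=[1, 0, 2, 1, 1, 0, 1, 1, 1, 3, 3, 0, 3], Z_7=17
gen 7: Z_7=17, draws=[6, 3, 3, 2, 1, 3, 2, 2, 0, 6, 5, 5, 2, 3, 5, 2, 6], offspring=[2, 1, 1, 1, 3, 1, 1, 1, 1, 2, 0, 0, 1, 1, 0, 1, 2], Z_8=19


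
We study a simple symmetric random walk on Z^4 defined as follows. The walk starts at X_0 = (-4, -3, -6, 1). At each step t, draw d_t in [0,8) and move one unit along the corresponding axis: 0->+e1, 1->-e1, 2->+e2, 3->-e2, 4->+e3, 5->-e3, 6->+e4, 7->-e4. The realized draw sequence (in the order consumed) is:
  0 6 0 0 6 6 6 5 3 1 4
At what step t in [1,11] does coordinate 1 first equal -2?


t=0: X=(-4, -3, -6, 1), d=0 → +e1, X_1=(-3, -3, -6, 1)
t=1: X=(-3, -3, -6, 1), d=6 → +e4, X_2=(-3, -3, -6, 2)
t=2: X=(-3, -3, -6, 2), d=0 → +e1, X_3=(-2, -3, -6, 2)
t=3: X=(-2, -3, -6, 2), d=0 → +e1, X_4=(-1, -3, -6, 2)
t=4: X=(-1, -3, -6, 2), d=6 → +e4, X_5=(-1, -3, -6, 3)
t=5: X=(-1, -3, -6, 3), d=6 → +e4, X_6=(-1, -3, -6, 4)
t=6: X=(-1, -3, -6, 4), d=6 → +e4, X_7=(-1, -3, -6, 5)
t=7: X=(-1, -3, -6, 5), d=5 → -e3, X_8=(-1, -3, -7, 5)
t=8: X=(-1, -3, -7, 5), d=3 → -e2, X_9=(-1, -4, -7, 5)
t=9: X=(-1, -4, -7, 5), d=1 → -e1, X_10=(-2, -4, -7, 5)
t=10: X=(-2, -4, -7, 5), d=4 → +e3, X_11=(-2, -4, -6, 5)

3


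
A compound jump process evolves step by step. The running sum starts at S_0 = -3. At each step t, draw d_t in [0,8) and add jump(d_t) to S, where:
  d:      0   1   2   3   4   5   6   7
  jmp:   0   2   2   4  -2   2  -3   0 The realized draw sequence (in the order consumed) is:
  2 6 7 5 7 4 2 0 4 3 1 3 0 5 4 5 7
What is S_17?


8

t=0: S=-3, d=2, jump=2, S_1=-1
t=1: S=-1, d=6, jump=-3, S_2=-4
t=2: S=-4, d=7, jump=0, S_3=-4
t=3: S=-4, d=5, jump=2, S_4=-2
t=4: S=-2, d=7, jump=0, S_5=-2
t=5: S=-2, d=4, jump=-2, S_6=-4
t=6: S=-4, d=2, jump=2, S_7=-2
t=7: S=-2, d=0, jump=0, S_8=-2
t=8: S=-2, d=4, jump=-2, S_9=-4
t=9: S=-4, d=3, jump=4, S_10=0
t=10: S=0, d=1, jump=2, S_11=2
t=11: S=2, d=3, jump=4, S_12=6
t=12: S=6, d=0, jump=0, S_13=6
t=13: S=6, d=5, jump=2, S_14=8
t=14: S=8, d=4, jump=-2, S_15=6
t=15: S=6, d=5, jump=2, S_16=8
t=16: S=8, d=7, jump=0, S_17=8


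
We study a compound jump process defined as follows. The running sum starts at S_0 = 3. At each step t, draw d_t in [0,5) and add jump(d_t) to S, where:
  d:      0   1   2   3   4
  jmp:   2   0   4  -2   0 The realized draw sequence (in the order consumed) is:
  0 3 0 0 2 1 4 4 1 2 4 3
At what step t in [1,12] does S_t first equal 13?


12

t=0: S=3, d=0, jump=2, S_1=5
t=1: S=5, d=3, jump=-2, S_2=3
t=2: S=3, d=0, jump=2, S_3=5
t=3: S=5, d=0, jump=2, S_4=7
t=4: S=7, d=2, jump=4, S_5=11
t=5: S=11, d=1, jump=0, S_6=11
t=6: S=11, d=4, jump=0, S_7=11
t=7: S=11, d=4, jump=0, S_8=11
t=8: S=11, d=1, jump=0, S_9=11
t=9: S=11, d=2, jump=4, S_10=15
t=10: S=15, d=4, jump=0, S_11=15
t=11: S=15, d=3, jump=-2, S_12=13


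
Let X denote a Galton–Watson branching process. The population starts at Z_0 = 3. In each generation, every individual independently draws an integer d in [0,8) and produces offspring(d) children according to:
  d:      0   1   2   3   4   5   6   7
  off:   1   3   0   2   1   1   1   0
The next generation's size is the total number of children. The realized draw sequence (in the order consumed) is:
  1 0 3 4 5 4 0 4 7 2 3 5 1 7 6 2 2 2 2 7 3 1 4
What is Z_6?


gen 0: Z_0=3, draws=[1, 0, 3], offspring=[3, 1, 2], Z_1=6
gen 1: Z_1=6, draws=[4, 5, 4, 0, 4, 7], offspring=[1, 1, 1, 1, 1, 0], Z_2=5
gen 2: Z_2=5, draws=[2, 3, 5, 1, 7], offspring=[0, 2, 1, 3, 0], Z_3=6
gen 3: Z_3=6, draws=[6, 2, 2, 2, 2, 7], offspring=[1, 0, 0, 0, 0, 0], Z_4=1
gen 4: Z_4=1, draws=[3], offspring=[2], Z_5=2
gen 5: Z_5=2, draws=[1, 4], offspring=[3, 1], Z_6=4

4


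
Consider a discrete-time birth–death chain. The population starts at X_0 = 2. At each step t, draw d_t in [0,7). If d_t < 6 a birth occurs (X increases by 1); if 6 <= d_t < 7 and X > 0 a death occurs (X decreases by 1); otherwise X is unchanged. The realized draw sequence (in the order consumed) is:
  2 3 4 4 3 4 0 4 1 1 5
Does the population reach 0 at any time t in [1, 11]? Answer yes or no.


t=0: X=2, d=2 → birth, X_1=3
t=1: X=3, d=3 → birth, X_2=4
t=2: X=4, d=4 → birth, X_3=5
t=3: X=5, d=4 → birth, X_4=6
t=4: X=6, d=3 → birth, X_5=7
t=5: X=7, d=4 → birth, X_6=8
t=6: X=8, d=0 → birth, X_7=9
t=7: X=9, d=4 → birth, X_8=10
t=8: X=10, d=1 → birth, X_9=11
t=9: X=11, d=1 → birth, X_10=12
t=10: X=12, d=5 → birth, X_11=13

no


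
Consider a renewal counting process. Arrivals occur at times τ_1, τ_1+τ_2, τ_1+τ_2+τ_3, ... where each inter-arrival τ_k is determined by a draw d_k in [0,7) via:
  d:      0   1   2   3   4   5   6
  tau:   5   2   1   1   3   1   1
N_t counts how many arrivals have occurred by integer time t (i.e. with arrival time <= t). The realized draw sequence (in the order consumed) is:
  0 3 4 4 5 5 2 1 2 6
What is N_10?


draw d_1=0: τ_1=5, arrival time A_1=5
draw d_2=3: τ_2=1, arrival time A_2=6
draw d_3=4: τ_3=3, arrival time A_3=9
draw d_4=4: τ_4=3, arrival time A_4=12
draw d_5=5: τ_5=1, arrival time A_5=13
draw d_6=5: τ_6=1, arrival time A_6=14
draw d_7=2: τ_7=1, arrival time A_7=15
draw d_8=1: τ_8=2, arrival time A_8=17
draw d_9=2: τ_9=1, arrival time A_9=18
draw d_10=6: τ_10=1, arrival time A_10=19
N_t over t=0..10: 0:0 1:0 2:0 3:0 4:0 5:1 6:2 7:2 8:2 9:3 10:3

3


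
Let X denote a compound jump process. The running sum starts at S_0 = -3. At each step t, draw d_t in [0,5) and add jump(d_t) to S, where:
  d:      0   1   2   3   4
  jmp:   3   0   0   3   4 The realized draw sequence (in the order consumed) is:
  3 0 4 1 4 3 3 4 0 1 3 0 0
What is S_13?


t=0: S=-3, d=3, jump=3, S_1=0
t=1: S=0, d=0, jump=3, S_2=3
t=2: S=3, d=4, jump=4, S_3=7
t=3: S=7, d=1, jump=0, S_4=7
t=4: S=7, d=4, jump=4, S_5=11
t=5: S=11, d=3, jump=3, S_6=14
t=6: S=14, d=3, jump=3, S_7=17
t=7: S=17, d=4, jump=4, S_8=21
t=8: S=21, d=0, jump=3, S_9=24
t=9: S=24, d=1, jump=0, S_10=24
t=10: S=24, d=3, jump=3, S_11=27
t=11: S=27, d=0, jump=3, S_12=30
t=12: S=30, d=0, jump=3, S_13=33

33


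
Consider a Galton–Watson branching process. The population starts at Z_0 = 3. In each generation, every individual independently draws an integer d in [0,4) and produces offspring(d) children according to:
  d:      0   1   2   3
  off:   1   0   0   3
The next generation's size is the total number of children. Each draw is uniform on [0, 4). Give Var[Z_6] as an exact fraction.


27

Outcome values over d=0..3: [1, 0, 0, 3]
Σy = 4, Σy² = 10, M = 4
μ = 4/4 = 1,  σ² = 10/4 − (1)² = 3/2
V_0 = 0, E_0 = 3
V_1 = 3/2·E_0 + (1)²·V_0 = 9/2;  E_1 = 3
V_2 = 3/2·E_1 + (1)²·V_1 = 9;  E_2 = 3
V_3 = 3/2·E_2 + (1)²·V_2 = 27/2;  E_3 = 3
V_4 = 3/2·E_3 + (1)²·V_3 = 18;  E_4 = 3
V_5 = 3/2·E_4 + (1)²·V_4 = 45/2;  E_5 = 3
V_6 = 3/2·E_5 + (1)²·V_5 = 27;  E_6 = 3


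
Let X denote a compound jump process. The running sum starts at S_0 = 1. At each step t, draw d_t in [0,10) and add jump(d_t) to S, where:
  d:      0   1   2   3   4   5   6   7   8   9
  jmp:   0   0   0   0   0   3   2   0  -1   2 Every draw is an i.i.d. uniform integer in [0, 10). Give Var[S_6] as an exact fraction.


Outcome values over d=0..9: [0, 0, 0, 0, 0, 3, 2, 0, -1, 2]
Σy = 6, Σy² = 18, M = 10
μ = 6/10 = 3/5,  σ² = 18/10 − (3/5)² = 36/25
Independent increments: Var[S_6] = 6·σ² = 6·(36/25) = 216/25

216/25


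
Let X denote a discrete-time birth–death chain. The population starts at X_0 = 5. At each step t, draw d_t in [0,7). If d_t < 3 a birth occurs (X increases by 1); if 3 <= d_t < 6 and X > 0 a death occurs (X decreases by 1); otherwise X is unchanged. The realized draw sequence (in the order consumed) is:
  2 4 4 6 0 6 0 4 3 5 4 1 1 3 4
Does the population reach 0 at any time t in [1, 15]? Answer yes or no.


t=0: X=5, d=2 → birth, X_1=6
t=1: X=6, d=4 → death, X_2=5
t=2: X=5, d=4 → death, X_3=4
t=3: X=4, d=6 → hold, X_4=4
t=4: X=4, d=0 → birth, X_5=5
t=5: X=5, d=6 → hold, X_6=5
t=6: X=5, d=0 → birth, X_7=6
t=7: X=6, d=4 → death, X_8=5
t=8: X=5, d=3 → death, X_9=4
t=9: X=4, d=5 → death, X_10=3
t=10: X=3, d=4 → death, X_11=2
t=11: X=2, d=1 → birth, X_12=3
t=12: X=3, d=1 → birth, X_13=4
t=13: X=4, d=3 → death, X_14=3
t=14: X=3, d=4 → death, X_15=2

no


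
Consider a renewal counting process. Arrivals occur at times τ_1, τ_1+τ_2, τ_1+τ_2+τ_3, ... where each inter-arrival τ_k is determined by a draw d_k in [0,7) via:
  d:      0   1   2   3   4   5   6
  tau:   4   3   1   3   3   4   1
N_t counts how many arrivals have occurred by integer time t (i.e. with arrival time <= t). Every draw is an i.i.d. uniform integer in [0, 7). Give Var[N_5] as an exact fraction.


149316564/282475249

Inter-arrival values over d=0..6: [4, 3, 1, 3, 3, 4, 1]
Each d has probability 1/7, so the pmf of τ is: f(1) = 2/7, f(3) = 3/7, f(4) = 2/7
Let p_n(j) = P(N_n = j), with p_0 = [1]. Condition on τ_1: p_n(0) = P(τ > n), and for j >= 1, p_n(j) = Σ_{k<=n} f(k)·p_{n−k}(j−1)
p_1 = [5/7, 2/7]  (j = 0..1)
p_2 = [5/7, 10/49, 4/49]  (j = 0..2)
p_3 = [2/7, 31/49, 20/343, 8/343]  (j = 0..3)
p_4 = [0, 33/49, 104/343, 40/2401, 16/2401]  (j = 0..4)
p_5 = [0, 25/49, 124/343, 292/2401, 80/16807, 32/16807]  (j = 0..5)
E[N_5] = Σ j·p_5(j) = 27339/16807;  E[N_5²] = Σ j²·p_5(j) = 53355/16807
Var[N_5] = 53355/16807 − (27339/16807)² = 149316564/282475249


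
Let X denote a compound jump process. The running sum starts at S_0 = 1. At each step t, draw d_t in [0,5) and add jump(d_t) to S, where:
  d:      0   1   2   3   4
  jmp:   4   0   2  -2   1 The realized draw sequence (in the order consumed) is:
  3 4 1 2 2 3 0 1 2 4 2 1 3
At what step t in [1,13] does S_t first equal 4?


5

t=0: S=1, d=3, jump=-2, S_1=-1
t=1: S=-1, d=4, jump=1, S_2=0
t=2: S=0, d=1, jump=0, S_3=0
t=3: S=0, d=2, jump=2, S_4=2
t=4: S=2, d=2, jump=2, S_5=4
t=5: S=4, d=3, jump=-2, S_6=2
t=6: S=2, d=0, jump=4, S_7=6
t=7: S=6, d=1, jump=0, S_8=6
t=8: S=6, d=2, jump=2, S_9=8
t=9: S=8, d=4, jump=1, S_10=9
t=10: S=9, d=2, jump=2, S_11=11
t=11: S=11, d=1, jump=0, S_12=11
t=12: S=11, d=3, jump=-2, S_13=9


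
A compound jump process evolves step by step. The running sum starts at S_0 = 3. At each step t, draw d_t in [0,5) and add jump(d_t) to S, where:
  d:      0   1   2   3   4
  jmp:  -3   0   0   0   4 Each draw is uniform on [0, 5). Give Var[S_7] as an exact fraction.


868/25

Outcome values over d=0..4: [-3, 0, 0, 0, 4]
Σy = 1, Σy² = 25, M = 5
μ = 1/5 = 1/5,  σ² = 25/5 − (1/5)² = 124/25
Independent increments: Var[S_7] = 7·σ² = 7·(124/25) = 868/25


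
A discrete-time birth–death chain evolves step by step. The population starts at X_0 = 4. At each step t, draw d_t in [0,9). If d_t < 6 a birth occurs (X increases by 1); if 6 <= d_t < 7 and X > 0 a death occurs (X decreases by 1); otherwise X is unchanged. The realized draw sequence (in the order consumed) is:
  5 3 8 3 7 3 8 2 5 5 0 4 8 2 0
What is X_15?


t=0: X=4, d=5 → birth, X_1=5
t=1: X=5, d=3 → birth, X_2=6
t=2: X=6, d=8 → hold, X_3=6
t=3: X=6, d=3 → birth, X_4=7
t=4: X=7, d=7 → hold, X_5=7
t=5: X=7, d=3 → birth, X_6=8
t=6: X=8, d=8 → hold, X_7=8
t=7: X=8, d=2 → birth, X_8=9
t=8: X=9, d=5 → birth, X_9=10
t=9: X=10, d=5 → birth, X_10=11
t=10: X=11, d=0 → birth, X_11=12
t=11: X=12, d=4 → birth, X_12=13
t=12: X=13, d=8 → hold, X_13=13
t=13: X=13, d=2 → birth, X_14=14
t=14: X=14, d=0 → birth, X_15=15

15
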